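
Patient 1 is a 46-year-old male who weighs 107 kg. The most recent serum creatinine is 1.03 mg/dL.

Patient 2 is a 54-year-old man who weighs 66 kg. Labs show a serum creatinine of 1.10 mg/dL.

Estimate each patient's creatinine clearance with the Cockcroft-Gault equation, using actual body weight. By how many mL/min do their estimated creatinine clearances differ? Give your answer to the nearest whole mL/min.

64 mL/min

Patient 1: CrCl = (140 − 46) × 107 / (72 × 1.03) = 10058.0 / 74.16 ≈ 135.6 mL/min
Patient 2: CrCl = (140 − 54) × 66 / (72 × 1.1) = 5676.0 / 79.20 ≈ 71.7 mL/min
|135.6 − 71.7| = 63.9 mL/min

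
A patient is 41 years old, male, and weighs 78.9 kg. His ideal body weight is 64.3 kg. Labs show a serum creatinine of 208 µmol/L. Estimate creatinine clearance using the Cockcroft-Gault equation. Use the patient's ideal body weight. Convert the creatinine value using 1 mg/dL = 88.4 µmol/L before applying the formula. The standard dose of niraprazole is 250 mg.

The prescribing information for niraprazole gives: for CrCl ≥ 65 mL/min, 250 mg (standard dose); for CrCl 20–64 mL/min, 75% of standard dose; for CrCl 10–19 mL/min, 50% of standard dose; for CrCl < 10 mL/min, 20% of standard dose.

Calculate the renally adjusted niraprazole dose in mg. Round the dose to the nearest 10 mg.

SCr = 208 / 88.4 = 2.353 mg/dL
CrCl = (140 − 41) × 64.3 / (72 × 2.353) = 6365.7 / 169.42 ≈ 37.6 mL/min
CrCl ≈ 38 mL/min → bracket 20–64 mL/min.
75% of 250 mg = 187.5 mg → 190 mg

190 mg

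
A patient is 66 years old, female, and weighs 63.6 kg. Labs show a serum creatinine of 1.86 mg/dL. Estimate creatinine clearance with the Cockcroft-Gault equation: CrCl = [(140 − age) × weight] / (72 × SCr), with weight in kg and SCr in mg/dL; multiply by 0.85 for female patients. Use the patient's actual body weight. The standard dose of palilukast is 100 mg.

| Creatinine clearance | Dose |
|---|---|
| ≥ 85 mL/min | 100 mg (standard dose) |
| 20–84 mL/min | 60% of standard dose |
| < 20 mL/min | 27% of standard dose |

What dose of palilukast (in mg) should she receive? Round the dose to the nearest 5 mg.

CrCl = (140 − 66) × 63.6 / (72 × 1.86) × 0.85 = 4706.4 / 133.92 × 0.85 ≈ 29.9 mL/min
CrCl ≈ 30 mL/min → bracket 20–84 mL/min.
60% of 100 mg = 60 mg

60 mg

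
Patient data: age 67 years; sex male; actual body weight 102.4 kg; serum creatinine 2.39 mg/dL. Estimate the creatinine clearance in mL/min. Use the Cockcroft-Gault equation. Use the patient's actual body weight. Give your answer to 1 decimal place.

CrCl = (140 − 67) × 102.4 / (72 × 2.39) = 7475.2 / 172.08 ≈ 43.4 mL/min

43.4 mL/min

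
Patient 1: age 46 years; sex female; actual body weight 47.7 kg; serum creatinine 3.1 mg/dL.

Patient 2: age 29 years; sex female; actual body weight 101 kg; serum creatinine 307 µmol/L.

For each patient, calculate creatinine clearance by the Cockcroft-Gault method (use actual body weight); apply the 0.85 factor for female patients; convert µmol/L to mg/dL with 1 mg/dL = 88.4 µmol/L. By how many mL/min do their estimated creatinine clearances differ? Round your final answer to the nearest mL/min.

Patient 1: CrCl = (140 − 46) × 47.7 / (72 × 3.1) × 0.85 = 4483.8 / 223.20 × 0.85 ≈ 17.1 mL/min
Patient 2: SCr = 307 / 88.4 = 3.473 mg/dL
Patient 2: CrCl = (140 − 29) × 101 / (72 × 3.473) × 0.85 = 11211.0 / 250.06 × 0.85 ≈ 38.1 mL/min
|17.1 − 38.1| = 21.0 mL/min

21 mL/min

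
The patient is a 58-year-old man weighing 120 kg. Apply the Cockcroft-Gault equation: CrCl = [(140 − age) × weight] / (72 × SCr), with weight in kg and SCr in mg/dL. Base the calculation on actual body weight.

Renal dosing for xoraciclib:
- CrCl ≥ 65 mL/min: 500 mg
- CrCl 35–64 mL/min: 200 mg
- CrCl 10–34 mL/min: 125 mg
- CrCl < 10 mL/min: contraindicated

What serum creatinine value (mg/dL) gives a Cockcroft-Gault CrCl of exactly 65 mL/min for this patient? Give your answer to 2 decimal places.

Standard dose requires CrCl ≥ 65 mL/min.
Set (140 − 58) × 120 / (72 × SCr) = 65
SCr = (140 − 58) × 120 / (72 × 65) = 2.103 mg/dL

2.10 mg/dL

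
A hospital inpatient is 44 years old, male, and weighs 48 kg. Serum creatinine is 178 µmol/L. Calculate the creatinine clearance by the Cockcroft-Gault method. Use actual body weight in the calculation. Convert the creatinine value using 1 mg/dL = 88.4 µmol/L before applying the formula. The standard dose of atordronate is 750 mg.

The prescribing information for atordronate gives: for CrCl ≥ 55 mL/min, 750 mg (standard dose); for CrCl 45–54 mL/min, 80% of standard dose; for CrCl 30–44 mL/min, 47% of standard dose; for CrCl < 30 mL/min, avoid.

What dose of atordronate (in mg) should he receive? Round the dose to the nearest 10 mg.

350 mg

SCr = 178 / 88.4 = 2.014 mg/dL
CrCl = (140 − 44) × 48 / (72 × 2.014) = 4608.0 / 145.01 ≈ 31.8 mL/min
CrCl ≈ 32 mL/min → bracket 30–44 mL/min.
47% of 750 mg = 352.5 mg → 350 mg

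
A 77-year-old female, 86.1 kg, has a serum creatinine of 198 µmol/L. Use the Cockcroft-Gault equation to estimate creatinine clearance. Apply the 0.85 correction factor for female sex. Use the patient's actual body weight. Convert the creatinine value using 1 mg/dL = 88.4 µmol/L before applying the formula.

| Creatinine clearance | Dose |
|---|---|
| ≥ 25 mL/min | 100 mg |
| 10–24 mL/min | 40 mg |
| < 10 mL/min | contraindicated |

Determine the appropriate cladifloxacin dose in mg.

SCr = 198 / 88.4 = 2.24 mg/dL
CrCl = (140 − 77) × 86.1 / (72 × 2.24) × 0.85 = 5424.3 / 161.28 × 0.85 ≈ 28.6 mL/min
CrCl ≈ 29 mL/min → bracket ≥ 25 mL/min.
Dose for this bracket: 100 mg.

100 mg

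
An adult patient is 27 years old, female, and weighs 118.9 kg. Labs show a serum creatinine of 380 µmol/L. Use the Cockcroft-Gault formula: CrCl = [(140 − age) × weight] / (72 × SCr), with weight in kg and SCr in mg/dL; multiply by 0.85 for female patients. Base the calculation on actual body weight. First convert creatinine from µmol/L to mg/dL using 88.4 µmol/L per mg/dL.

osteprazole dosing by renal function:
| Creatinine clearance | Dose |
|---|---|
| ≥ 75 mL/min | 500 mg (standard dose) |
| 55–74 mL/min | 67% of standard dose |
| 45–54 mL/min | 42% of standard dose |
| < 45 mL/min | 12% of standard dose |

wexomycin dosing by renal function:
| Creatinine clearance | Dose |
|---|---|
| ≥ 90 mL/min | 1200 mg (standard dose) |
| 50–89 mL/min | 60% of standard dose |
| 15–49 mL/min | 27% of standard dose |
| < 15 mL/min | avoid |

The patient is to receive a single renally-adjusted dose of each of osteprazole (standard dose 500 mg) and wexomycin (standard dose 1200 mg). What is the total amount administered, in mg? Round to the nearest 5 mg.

385 mg

SCr = 380 / 88.4 = 4.299 mg/dL
CrCl = (140 − 27) × 118.9 / (72 × 4.299) × 0.85 = 13435.7 / 309.53 × 0.85 ≈ 36.9 mL/min
CrCl ≈ 37 mL/min.
osteprazole: < 45 mL/min → 12% of 500 mg = 60 mg.
wexomycin: 15–49 mL/min → 27% of 1200 mg = 324 mg.
Total = 60 + 324 = 384 mg.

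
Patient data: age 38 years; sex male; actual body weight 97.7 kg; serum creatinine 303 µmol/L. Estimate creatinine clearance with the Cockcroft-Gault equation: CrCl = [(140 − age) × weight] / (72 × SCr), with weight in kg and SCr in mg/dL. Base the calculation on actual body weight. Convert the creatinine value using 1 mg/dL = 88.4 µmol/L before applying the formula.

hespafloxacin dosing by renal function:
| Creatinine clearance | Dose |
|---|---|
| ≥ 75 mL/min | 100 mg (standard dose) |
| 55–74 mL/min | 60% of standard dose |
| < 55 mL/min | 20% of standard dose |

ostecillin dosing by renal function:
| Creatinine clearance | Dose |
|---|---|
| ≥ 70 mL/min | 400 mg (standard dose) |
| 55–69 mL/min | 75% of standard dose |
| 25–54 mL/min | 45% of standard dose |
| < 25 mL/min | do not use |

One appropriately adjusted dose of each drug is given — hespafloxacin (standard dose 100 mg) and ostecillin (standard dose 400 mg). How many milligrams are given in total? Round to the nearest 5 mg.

SCr = 303 / 88.4 = 3.428 mg/dL
CrCl = (140 − 38) × 97.7 / (72 × 3.428) = 9965.4 / 246.82 ≈ 40.4 mL/min
CrCl ≈ 40 mL/min.
hespafloxacin: < 55 mL/min → 20% of 100 mg = 20 mg.
ostecillin: 25–54 mL/min → 45% of 400 mg = 180 mg.
Total = 20 + 180 = 200 mg.

200 mg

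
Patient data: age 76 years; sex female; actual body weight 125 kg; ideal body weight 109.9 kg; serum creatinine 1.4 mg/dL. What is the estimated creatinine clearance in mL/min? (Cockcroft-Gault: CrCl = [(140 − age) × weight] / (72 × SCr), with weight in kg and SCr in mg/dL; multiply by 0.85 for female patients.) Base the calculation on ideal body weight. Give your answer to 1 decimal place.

59.3 mL/min

CrCl = (140 − 76) × 109.9 / (72 × 1.4) × 0.85 = 7033.6 / 100.80 × 0.85 ≈ 59.3 mL/min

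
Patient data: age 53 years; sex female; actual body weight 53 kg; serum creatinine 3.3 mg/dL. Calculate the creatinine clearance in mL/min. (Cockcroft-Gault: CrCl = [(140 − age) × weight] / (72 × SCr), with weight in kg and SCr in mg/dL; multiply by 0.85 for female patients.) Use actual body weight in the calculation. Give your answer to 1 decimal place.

16.5 mL/min

CrCl = (140 − 53) × 53 / (72 × 3.3) × 0.85 = 4611.0 / 237.60 × 0.85 ≈ 16.5 mL/min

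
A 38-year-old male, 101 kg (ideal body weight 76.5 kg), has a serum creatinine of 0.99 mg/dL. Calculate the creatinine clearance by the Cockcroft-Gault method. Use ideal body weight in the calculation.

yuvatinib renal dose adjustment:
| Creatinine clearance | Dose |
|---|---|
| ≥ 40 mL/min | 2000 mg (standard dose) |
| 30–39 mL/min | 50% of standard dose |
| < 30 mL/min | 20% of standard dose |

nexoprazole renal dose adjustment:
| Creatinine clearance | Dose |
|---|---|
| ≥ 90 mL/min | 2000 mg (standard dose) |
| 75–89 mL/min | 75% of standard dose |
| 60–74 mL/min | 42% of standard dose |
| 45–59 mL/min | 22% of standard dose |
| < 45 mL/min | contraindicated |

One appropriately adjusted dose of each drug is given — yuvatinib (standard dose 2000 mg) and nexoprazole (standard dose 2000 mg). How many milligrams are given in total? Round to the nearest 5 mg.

CrCl = (140 − 38) × 76.5 / (72 × 0.99) = 7803.0 / 71.28 ≈ 109.5 mL/min
CrCl ≈ 109 mL/min.
yuvatinib: ≥ 40 mL/min → 100% of 2000 mg = 2000 mg.
nexoprazole: ≥ 90 mL/min → 100% of 2000 mg = 2000 mg.
Total = 2000 + 2000 = 4000 mg.

4000 mg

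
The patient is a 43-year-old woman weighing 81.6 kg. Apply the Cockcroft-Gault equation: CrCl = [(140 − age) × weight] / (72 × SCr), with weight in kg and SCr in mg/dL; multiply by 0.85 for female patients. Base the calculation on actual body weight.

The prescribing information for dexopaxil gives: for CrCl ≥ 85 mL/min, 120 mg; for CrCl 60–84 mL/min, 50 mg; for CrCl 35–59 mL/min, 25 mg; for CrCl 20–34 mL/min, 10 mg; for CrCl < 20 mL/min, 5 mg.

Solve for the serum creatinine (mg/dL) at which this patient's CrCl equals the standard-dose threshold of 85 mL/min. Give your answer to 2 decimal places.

1.10 mg/dL

Standard dose requires CrCl ≥ 85 mL/min.
Set (140 − 43) × 81.6 × 0.85 / (72 × SCr) = 85
SCr = (140 − 43) × 81.6 × 0.85 / (72 × 85) = 1.099 mg/dL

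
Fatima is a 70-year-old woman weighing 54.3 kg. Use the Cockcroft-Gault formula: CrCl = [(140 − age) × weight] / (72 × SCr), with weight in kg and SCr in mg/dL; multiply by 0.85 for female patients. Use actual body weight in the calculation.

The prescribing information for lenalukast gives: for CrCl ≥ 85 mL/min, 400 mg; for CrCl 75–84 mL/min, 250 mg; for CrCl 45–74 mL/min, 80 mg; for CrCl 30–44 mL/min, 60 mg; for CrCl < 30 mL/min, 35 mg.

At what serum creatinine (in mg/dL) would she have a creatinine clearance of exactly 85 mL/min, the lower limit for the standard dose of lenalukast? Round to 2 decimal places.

0.53 mg/dL

Standard dose requires CrCl ≥ 85 mL/min.
Set (140 − 70) × 54.3 × 0.85 / (72 × SCr) = 85
SCr = (140 − 70) × 54.3 × 0.85 / (72 × 85) = 0.528 mg/dL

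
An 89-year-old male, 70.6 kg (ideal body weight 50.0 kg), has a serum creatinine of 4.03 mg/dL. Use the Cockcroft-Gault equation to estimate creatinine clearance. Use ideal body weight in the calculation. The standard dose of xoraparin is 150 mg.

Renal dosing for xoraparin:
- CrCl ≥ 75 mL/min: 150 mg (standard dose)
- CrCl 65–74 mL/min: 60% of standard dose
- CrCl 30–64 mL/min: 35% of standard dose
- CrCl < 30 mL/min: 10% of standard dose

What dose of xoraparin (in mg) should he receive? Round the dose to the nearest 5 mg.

CrCl = (140 − 89) × 50 / (72 × 4.03) = 2550.0 / 290.16 ≈ 8.8 mL/min
CrCl ≈ 9 mL/min → bracket < 30 mL/min.
10% of 150 mg = 15 mg

15 mg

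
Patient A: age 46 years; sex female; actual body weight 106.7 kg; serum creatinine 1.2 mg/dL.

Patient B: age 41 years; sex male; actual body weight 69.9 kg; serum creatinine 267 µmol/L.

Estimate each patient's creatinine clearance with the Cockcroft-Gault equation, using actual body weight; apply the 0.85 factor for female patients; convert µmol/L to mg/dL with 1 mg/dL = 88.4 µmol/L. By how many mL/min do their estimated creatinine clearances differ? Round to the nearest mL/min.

67 mL/min

Patient A: CrCl = (140 − 46) × 106.7 / (72 × 1.2) × 0.85 = 10029.8 / 86.40 × 0.85 ≈ 98.7 mL/min
Patient B: SCr = 267 / 88.4 = 3.02 mg/dL
Patient B: CrCl = (140 − 41) × 69.9 / (72 × 3.02) = 6920.1 / 217.44 ≈ 31.8 mL/min
|98.7 − 31.8| = 66.9 mL/min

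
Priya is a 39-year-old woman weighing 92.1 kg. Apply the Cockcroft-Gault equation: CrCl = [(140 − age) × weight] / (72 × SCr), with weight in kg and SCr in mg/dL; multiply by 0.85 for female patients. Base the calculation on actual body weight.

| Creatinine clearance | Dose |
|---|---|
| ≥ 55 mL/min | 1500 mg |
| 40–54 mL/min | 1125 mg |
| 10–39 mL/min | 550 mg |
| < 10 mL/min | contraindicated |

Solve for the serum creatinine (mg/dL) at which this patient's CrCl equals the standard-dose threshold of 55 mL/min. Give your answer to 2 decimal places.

2.00 mg/dL

Standard dose requires CrCl ≥ 55 mL/min.
Set (140 − 39) × 92.1 × 0.85 / (72 × SCr) = 55
SCr = (140 − 39) × 92.1 × 0.85 / (72 × 55) = 1.997 mg/dL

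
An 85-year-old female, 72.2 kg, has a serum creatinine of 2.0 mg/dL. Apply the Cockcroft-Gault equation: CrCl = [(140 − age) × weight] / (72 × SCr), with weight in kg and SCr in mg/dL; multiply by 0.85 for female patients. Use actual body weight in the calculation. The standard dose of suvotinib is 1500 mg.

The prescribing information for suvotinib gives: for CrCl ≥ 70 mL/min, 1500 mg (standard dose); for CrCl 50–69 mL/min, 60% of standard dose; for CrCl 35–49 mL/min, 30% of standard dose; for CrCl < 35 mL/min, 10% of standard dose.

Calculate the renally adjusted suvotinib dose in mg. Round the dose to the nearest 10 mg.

CrCl = (140 − 85) × 72.2 / (72 × 2) × 0.85 = 3971.0 / 144.00 × 0.85 ≈ 23.4 mL/min
CrCl ≈ 23 mL/min → bracket < 35 mL/min.
10% of 1500 mg = 150 mg

150 mg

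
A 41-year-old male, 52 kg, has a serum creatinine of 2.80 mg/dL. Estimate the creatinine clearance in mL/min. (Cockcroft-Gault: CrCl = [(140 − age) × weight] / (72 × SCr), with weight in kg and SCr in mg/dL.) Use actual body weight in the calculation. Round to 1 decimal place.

CrCl = (140 − 41) × 52 / (72 × 2.8) = 5148.0 / 201.60 ≈ 25.5 mL/min

25.5 mL/min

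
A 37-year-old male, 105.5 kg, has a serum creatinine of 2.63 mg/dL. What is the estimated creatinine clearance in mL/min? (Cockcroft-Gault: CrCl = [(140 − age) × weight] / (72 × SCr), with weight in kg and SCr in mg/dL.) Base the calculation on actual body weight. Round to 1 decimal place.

CrCl = (140 − 37) × 105.5 / (72 × 2.63) = 10866.5 / 189.36 ≈ 57.4 mL/min

57.4 mL/min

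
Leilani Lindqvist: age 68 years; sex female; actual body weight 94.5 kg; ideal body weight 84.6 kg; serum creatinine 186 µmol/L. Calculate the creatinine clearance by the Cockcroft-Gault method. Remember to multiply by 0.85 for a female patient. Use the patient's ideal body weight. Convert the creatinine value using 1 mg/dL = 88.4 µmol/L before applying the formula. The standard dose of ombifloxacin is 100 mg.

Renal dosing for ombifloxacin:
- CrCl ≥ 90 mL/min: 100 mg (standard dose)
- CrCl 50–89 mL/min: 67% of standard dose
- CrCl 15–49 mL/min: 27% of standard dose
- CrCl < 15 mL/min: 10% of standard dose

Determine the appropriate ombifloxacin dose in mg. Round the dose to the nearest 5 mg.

25 mg

SCr = 186 / 88.4 = 2.104 mg/dL
CrCl = (140 − 68) × 84.6 / (72 × 2.104) × 0.85 = 6091.2 / 151.49 × 0.85 ≈ 34.2 mL/min
CrCl ≈ 34 mL/min → bracket 15–49 mL/min.
27% of 100 mg = 27 mg → 25 mg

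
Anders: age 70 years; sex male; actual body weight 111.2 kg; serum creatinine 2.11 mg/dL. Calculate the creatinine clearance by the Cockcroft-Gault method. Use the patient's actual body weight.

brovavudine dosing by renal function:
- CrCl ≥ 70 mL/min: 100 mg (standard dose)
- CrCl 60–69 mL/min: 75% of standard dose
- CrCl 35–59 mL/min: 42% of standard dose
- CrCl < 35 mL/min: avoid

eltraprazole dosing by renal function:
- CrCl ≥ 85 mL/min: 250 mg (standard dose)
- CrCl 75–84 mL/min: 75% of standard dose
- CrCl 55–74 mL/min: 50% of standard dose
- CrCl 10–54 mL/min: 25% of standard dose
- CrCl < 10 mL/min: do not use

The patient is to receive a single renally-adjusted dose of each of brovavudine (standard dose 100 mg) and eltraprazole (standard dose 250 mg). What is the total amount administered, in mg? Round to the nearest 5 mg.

CrCl = (140 − 70) × 111.2 / (72 × 2.11) = 7784.0 / 151.92 ≈ 51.2 mL/min
CrCl ≈ 51 mL/min.
brovavudine: 35–59 mL/min → 42% of 100 mg = 42 mg.
eltraprazole: 10–54 mL/min → 25% of 250 mg = 62.5 mg.
Total = 42 + 62.5 = 104.5 mg.

105 mg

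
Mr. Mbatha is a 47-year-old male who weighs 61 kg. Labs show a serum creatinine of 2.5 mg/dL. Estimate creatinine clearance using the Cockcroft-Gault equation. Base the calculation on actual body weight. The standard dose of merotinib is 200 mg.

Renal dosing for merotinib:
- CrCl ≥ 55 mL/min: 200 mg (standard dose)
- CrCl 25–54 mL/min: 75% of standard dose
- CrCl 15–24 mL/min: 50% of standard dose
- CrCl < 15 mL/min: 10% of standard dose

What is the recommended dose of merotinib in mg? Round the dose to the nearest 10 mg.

CrCl = (140 − 47) × 61 / (72 × 2.5) = 5673.0 / 180.00 ≈ 31.5 mL/min
CrCl ≈ 32 mL/min → bracket 25–54 mL/min.
75% of 200 mg = 150 mg

150 mg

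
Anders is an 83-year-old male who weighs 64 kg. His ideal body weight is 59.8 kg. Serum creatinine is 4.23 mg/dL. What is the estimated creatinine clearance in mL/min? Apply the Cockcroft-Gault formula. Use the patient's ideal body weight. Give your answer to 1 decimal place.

11.2 mL/min

CrCl = (140 − 83) × 59.8 / (72 × 4.23) = 3408.6 / 304.56 ≈ 11.2 mL/min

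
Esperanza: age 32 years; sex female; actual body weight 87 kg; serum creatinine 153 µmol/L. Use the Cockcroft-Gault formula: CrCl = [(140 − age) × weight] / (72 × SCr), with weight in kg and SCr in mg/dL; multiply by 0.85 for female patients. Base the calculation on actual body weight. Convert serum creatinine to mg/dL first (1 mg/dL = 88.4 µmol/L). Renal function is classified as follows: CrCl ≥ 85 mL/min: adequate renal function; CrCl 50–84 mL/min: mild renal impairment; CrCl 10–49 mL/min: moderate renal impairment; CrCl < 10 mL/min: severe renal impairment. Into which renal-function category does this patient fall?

mild renal impairment

SCr = 153 / 88.4 = 1.731 mg/dL
CrCl = (140 − 32) × 87 / (72 × 1.731) × 0.85 = 9396.0 / 124.63 × 0.85 ≈ 64.1 mL/min
64 mL/min falls in the 'mild renal impairment' range.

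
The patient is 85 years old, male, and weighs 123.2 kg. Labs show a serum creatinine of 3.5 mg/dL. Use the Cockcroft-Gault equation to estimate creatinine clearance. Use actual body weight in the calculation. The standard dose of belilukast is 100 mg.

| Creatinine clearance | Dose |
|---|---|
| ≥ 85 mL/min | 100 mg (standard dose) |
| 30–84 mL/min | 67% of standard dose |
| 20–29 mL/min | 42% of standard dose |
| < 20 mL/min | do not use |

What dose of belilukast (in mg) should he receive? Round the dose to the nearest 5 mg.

CrCl = (140 − 85) × 123.2 / (72 × 3.5) = 6776.0 / 252.00 ≈ 26.9 mL/min
CrCl ≈ 27 mL/min → bracket 20–29 mL/min.
42% of 100 mg = 42 mg → 40 mg

40 mg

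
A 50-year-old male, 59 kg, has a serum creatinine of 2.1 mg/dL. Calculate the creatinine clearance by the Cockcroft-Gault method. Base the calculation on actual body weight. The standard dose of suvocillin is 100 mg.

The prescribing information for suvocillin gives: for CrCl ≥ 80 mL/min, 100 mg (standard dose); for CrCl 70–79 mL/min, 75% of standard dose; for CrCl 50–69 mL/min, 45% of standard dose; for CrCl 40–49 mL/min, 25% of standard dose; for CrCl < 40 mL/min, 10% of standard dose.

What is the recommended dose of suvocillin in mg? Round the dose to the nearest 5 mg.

10 mg

CrCl = (140 − 50) × 59 / (72 × 2.1) = 5310.0 / 151.20 ≈ 35.1 mL/min
CrCl ≈ 35 mL/min → bracket < 40 mL/min.
10% of 100 mg = 10 mg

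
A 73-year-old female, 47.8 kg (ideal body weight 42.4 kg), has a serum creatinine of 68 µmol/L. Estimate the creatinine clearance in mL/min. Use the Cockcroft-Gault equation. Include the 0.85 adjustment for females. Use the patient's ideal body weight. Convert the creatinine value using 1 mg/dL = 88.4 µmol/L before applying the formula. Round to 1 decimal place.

43.6 mL/min

SCr = 68 / 88.4 = 0.769 mg/dL
CrCl = (140 − 73) × 42.4 / (72 × 0.769) × 0.85 = 2840.8 / 55.37 × 0.85 ≈ 43.6 mL/min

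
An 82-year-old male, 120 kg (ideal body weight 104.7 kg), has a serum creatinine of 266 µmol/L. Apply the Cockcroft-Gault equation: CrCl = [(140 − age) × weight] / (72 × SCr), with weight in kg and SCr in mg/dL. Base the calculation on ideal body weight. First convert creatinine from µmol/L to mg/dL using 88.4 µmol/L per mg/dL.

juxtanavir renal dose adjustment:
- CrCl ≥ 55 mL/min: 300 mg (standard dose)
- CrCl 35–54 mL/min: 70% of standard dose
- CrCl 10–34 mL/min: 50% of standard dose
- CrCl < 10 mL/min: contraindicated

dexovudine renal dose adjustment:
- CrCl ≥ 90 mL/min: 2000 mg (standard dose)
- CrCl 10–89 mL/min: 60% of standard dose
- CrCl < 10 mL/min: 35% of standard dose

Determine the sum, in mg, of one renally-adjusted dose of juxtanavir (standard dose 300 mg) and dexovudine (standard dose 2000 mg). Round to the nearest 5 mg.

1350 mg

SCr = 266 / 88.4 = 3.009 mg/dL
CrCl = (140 − 82) × 104.7 / (72 × 3.009) = 6072.6 / 216.65 ≈ 28.0 mL/min
CrCl ≈ 28 mL/min.
juxtanavir: 10–34 mL/min → 50% of 300 mg = 150 mg.
dexovudine: 10–89 mL/min → 60% of 2000 mg = 1200 mg.
Total = 150 + 1200 = 1350 mg.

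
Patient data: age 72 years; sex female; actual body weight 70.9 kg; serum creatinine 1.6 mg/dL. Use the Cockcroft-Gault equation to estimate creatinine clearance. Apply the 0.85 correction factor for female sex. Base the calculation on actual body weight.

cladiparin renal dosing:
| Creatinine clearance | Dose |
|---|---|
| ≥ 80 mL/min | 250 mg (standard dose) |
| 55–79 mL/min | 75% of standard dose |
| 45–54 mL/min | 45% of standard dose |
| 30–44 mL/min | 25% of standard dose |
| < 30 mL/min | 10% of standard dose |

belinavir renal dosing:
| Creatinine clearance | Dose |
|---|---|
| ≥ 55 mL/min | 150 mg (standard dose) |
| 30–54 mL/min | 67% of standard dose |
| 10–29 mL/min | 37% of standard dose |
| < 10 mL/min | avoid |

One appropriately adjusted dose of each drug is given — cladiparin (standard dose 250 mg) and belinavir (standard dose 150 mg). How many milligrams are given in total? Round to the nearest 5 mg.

165 mg

CrCl = (140 − 72) × 70.9 / (72 × 1.6) × 0.85 = 4821.2 / 115.20 × 0.85 ≈ 35.6 mL/min
CrCl ≈ 36 mL/min.
cladiparin: 30–44 mL/min → 25% of 250 mg = 62.5 mg.
belinavir: 30–54 mL/min → 67% of 150 mg = 100.5 mg.
Total = 62.5 + 100.5 = 163 mg.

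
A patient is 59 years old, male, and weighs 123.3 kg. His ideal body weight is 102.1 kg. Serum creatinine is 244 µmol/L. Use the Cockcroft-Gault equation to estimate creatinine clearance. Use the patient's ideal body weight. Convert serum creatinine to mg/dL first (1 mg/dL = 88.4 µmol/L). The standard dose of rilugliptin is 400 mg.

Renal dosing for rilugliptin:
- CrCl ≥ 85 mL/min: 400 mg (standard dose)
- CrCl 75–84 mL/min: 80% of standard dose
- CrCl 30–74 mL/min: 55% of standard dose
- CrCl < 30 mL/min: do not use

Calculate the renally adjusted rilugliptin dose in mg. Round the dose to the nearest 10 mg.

220 mg

SCr = 244 / 88.4 = 2.76 mg/dL
CrCl = (140 − 59) × 102.1 / (72 × 2.76) = 8270.1 / 198.72 ≈ 41.6 mL/min
CrCl ≈ 42 mL/min → bracket 30–74 mL/min.
55% of 400 mg = 220 mg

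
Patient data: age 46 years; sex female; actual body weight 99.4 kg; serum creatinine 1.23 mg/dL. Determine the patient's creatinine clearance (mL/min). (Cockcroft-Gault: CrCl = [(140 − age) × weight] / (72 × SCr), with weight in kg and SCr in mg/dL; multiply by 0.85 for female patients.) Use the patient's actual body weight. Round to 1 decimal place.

89.7 mL/min

CrCl = (140 − 46) × 99.4 / (72 × 1.23) × 0.85 = 9343.6 / 88.56 × 0.85 ≈ 89.7 mL/min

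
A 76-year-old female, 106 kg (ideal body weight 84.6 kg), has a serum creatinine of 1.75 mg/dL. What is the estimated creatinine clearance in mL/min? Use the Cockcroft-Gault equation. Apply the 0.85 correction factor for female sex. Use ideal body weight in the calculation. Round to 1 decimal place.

CrCl = (140 − 76) × 84.6 / (72 × 1.75) × 0.85 = 5414.4 / 126.00 × 0.85 ≈ 36.5 mL/min

36.5 mL/min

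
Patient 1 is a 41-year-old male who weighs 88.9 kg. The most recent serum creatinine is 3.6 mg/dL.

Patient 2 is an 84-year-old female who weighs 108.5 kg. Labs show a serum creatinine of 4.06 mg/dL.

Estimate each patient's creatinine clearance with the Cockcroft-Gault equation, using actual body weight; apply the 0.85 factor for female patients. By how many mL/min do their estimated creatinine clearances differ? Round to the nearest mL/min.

Patient 1: CrCl = (140 − 41) × 88.9 / (72 × 3.6) = 8801.1 / 259.20 ≈ 34.0 mL/min
Patient 2: CrCl = (140 − 84) × 108.5 / (72 × 4.06) × 0.85 = 6076.0 / 292.32 × 0.85 ≈ 17.7 mL/min
|34.0 − 17.7| = 16.3 mL/min

16 mL/min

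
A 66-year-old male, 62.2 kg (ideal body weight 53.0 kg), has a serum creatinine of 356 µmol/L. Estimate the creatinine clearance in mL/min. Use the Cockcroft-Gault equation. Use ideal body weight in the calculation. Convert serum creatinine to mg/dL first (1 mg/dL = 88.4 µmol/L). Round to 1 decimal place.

SCr = 356 / 88.4 = 4.027 mg/dL
CrCl = (140 − 66) × 53 / (72 × 4.027) = 3922.0 / 289.94 ≈ 13.5 mL/min

13.5 mL/min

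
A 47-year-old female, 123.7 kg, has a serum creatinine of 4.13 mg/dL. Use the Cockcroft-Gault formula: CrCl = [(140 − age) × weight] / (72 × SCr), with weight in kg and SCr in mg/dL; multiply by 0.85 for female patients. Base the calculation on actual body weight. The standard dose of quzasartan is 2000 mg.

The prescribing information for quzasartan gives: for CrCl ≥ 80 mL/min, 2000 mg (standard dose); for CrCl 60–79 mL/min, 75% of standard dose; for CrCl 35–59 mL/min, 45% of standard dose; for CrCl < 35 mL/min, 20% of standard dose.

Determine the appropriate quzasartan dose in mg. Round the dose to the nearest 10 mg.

CrCl = (140 − 47) × 123.7 / (72 × 4.13) × 0.85 = 11504.1 / 297.36 × 0.85 ≈ 32.9 mL/min
CrCl ≈ 33 mL/min → bracket < 35 mL/min.
20% of 2000 mg = 400 mg

400 mg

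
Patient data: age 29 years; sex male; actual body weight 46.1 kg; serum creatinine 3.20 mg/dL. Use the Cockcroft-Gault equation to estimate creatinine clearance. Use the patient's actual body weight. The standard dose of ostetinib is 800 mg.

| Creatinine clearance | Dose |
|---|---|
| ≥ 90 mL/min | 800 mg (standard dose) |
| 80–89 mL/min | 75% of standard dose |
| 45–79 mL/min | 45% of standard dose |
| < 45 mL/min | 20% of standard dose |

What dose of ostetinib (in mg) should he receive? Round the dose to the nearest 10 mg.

CrCl = (140 − 29) × 46.1 / (72 × 3.2) = 5117.1 / 230.40 ≈ 22.2 mL/min
CrCl ≈ 22 mL/min → bracket < 45 mL/min.
20% of 800 mg = 160 mg

160 mg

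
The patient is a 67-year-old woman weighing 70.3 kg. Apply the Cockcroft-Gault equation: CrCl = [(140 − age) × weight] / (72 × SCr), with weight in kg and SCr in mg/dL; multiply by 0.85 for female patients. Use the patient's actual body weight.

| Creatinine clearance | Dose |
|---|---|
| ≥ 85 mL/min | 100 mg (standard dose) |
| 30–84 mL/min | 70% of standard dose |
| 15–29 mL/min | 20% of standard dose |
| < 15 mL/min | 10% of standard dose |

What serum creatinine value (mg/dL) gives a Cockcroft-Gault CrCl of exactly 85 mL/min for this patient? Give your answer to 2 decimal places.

0.71 mg/dL

Standard dose requires CrCl ≥ 85 mL/min.
Set (140 − 67) × 70.3 × 0.85 / (72 × SCr) = 85
SCr = (140 − 67) × 70.3 × 0.85 / (72 × 85) = 0.713 mg/dL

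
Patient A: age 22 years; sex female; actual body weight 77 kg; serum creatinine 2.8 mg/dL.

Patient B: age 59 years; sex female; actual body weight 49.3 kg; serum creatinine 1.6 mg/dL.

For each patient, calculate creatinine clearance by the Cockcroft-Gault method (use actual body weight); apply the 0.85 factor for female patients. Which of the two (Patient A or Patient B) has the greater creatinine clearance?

Patient A: CrCl = (140 − 22) × 77 / (72 × 2.8) × 0.85 = 9086.0 / 201.60 × 0.85 ≈ 38.3 mL/min
Patient B: CrCl = (140 − 59) × 49.3 / (72 × 1.6) × 0.85 = 3993.3 / 115.20 × 0.85 ≈ 29.5 mL/min
38.3 vs 29.5 mL/min → Patient A is higher.

Patient A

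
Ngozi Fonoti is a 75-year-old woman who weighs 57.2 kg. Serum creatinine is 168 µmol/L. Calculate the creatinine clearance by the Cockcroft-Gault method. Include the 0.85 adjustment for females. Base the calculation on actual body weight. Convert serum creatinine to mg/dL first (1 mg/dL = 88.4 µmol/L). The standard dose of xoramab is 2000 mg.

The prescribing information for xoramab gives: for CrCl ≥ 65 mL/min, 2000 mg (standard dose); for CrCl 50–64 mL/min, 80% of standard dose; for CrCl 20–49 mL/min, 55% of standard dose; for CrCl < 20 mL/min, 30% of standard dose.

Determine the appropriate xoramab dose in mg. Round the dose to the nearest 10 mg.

SCr = 168 / 88.4 = 1.9 mg/dL
CrCl = (140 − 75) × 57.2 / (72 × 1.9) × 0.85 = 3718.0 / 136.80 × 0.85 ≈ 23.1 mL/min
CrCl ≈ 23 mL/min → bracket 20–49 mL/min.
55% of 2000 mg = 1100 mg

1100 mg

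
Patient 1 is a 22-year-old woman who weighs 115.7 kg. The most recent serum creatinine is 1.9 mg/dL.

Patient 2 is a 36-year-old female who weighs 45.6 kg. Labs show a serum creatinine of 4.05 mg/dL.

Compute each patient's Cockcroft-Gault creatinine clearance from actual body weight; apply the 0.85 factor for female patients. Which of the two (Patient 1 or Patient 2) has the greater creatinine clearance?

Patient 1: CrCl = (140 − 22) × 115.7 / (72 × 1.9) × 0.85 = 13652.6 / 136.80 × 0.85 ≈ 84.8 mL/min
Patient 2: CrCl = (140 − 36) × 45.6 / (72 × 4.05) × 0.85 = 4742.4 / 291.60 × 0.85 ≈ 13.8 mL/min
84.8 vs 13.8 mL/min → Patient 1 is higher.

Patient 1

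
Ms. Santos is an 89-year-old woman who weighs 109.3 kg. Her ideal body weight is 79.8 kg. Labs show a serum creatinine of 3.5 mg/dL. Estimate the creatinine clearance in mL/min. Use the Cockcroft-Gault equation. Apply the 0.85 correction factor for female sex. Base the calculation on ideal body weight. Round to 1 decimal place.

CrCl = (140 − 89) × 79.8 / (72 × 3.5) × 0.85 = 4069.8 / 252.00 × 0.85 ≈ 13.7 mL/min

13.7 mL/min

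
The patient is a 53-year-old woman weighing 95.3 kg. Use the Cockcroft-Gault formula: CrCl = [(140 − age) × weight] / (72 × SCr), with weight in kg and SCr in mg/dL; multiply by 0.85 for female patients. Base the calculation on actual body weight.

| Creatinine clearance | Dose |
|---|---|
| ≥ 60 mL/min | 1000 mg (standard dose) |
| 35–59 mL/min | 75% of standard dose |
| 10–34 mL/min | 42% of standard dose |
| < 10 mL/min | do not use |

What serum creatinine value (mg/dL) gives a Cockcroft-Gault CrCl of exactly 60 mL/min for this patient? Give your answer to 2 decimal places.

1.63 mg/dL

Standard dose requires CrCl ≥ 60 mL/min.
Set (140 − 53) × 95.3 × 0.85 / (72 × SCr) = 60
SCr = (140 − 53) × 95.3 × 0.85 / (72 × 60) = 1.631 mg/dL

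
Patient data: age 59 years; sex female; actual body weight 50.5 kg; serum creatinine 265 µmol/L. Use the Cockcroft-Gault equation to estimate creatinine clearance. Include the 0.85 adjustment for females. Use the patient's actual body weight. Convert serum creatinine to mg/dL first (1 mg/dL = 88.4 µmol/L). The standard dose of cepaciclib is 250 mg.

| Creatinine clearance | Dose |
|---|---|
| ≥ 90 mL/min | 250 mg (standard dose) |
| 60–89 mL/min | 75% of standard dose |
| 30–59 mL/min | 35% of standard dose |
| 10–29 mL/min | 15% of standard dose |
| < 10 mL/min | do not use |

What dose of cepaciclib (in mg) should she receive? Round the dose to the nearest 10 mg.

40 mg

SCr = 265 / 88.4 = 2.998 mg/dL
CrCl = (140 − 59) × 50.5 / (72 × 2.998) × 0.85 = 4090.5 / 215.86 × 0.85 ≈ 16.1 mL/min
CrCl ≈ 16 mL/min → bracket 10–29 mL/min.
15% of 250 mg = 37.5 mg → 40 mg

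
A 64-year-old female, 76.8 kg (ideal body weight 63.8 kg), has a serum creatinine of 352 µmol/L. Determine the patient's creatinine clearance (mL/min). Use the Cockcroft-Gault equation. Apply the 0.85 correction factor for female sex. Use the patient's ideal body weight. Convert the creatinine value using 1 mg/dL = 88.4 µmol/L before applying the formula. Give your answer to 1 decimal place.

14.4 mL/min

SCr = 352 / 88.4 = 3.982 mg/dL
CrCl = (140 − 64) × 63.8 / (72 × 3.982) × 0.85 = 4848.8 / 286.70 × 0.85 ≈ 14.4 mL/min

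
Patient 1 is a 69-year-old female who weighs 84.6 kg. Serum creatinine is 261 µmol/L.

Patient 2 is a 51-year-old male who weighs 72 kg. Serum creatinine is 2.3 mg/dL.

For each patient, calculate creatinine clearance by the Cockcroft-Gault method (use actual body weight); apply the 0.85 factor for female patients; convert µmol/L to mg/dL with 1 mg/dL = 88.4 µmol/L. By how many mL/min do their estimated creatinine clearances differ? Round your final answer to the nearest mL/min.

15 mL/min

Patient 1: SCr = 261 / 88.4 = 2.952 mg/dL
Patient 1: CrCl = (140 − 69) × 84.6 / (72 × 2.952) × 0.85 = 6006.6 / 212.54 × 0.85 ≈ 24.0 mL/min
Patient 2: CrCl = (140 − 51) × 72 / (72 × 2.3) = 6408.0 / 165.60 ≈ 38.7 mL/min
|24.0 − 38.7| = 14.7 mL/min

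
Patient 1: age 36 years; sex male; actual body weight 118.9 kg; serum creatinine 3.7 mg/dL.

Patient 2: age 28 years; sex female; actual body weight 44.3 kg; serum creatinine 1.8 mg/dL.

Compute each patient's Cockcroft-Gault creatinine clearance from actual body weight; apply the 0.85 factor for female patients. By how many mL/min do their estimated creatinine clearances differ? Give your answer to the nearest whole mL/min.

14 mL/min

Patient 1: CrCl = (140 − 36) × 118.9 / (72 × 3.7) = 12365.6 / 266.40 ≈ 46.4 mL/min
Patient 2: CrCl = (140 − 28) × 44.3 / (72 × 1.8) × 0.85 = 4961.6 / 129.60 × 0.85 ≈ 32.5 mL/min
|46.4 − 32.5| = 13.9 mL/min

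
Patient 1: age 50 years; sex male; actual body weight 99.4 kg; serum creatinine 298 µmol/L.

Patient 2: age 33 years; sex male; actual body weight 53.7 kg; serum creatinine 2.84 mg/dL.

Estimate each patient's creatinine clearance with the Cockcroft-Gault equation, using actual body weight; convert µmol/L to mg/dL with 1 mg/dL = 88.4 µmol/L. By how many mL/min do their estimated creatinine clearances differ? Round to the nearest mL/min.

Patient 1: SCr = 298 / 88.4 = 3.371 mg/dL
Patient 1: CrCl = (140 − 50) × 99.4 / (72 × 3.371) = 8946.0 / 242.71 ≈ 36.9 mL/min
Patient 2: CrCl = (140 − 33) × 53.7 / (72 × 2.84) = 5745.9 / 204.48 ≈ 28.1 mL/min
|36.9 − 28.1| = 8.8 mL/min

9 mL/min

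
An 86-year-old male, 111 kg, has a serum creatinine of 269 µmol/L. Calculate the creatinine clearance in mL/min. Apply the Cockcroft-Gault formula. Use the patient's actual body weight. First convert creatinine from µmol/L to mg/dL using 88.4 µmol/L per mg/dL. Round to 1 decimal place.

SCr = 269 / 88.4 = 3.043 mg/dL
CrCl = (140 − 86) × 111 / (72 × 3.043) = 5994.0 / 219.10 ≈ 27.4 mL/min

27.4 mL/min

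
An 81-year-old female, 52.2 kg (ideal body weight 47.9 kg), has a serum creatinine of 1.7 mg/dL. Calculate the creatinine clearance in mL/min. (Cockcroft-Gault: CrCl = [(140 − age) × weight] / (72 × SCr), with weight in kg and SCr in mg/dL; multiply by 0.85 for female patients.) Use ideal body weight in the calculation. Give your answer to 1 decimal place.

CrCl = (140 − 81) × 47.9 / (72 × 1.7) × 0.85 = 2826.1 / 122.40 × 0.85 ≈ 19.6 mL/min

19.6 mL/min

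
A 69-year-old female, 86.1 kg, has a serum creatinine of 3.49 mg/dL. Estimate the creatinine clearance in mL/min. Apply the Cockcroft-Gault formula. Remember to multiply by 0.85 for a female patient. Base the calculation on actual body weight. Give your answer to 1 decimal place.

CrCl = (140 − 69) × 86.1 / (72 × 3.49) × 0.85 = 6113.1 / 251.28 × 0.85 ≈ 20.7 mL/min

20.7 mL/min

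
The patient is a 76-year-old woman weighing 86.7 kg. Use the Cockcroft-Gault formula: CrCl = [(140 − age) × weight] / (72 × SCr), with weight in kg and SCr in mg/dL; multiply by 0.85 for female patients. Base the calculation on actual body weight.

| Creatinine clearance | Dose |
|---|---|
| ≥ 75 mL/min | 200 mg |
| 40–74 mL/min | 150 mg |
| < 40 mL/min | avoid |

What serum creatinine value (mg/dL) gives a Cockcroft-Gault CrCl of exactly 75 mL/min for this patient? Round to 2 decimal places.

0.87 mg/dL

Standard dose requires CrCl ≥ 75 mL/min.
Set (140 − 76) × 86.7 × 0.85 / (72 × SCr) = 75
SCr = (140 − 76) × 86.7 × 0.85 / (72 × 75) = 0.873 mg/dL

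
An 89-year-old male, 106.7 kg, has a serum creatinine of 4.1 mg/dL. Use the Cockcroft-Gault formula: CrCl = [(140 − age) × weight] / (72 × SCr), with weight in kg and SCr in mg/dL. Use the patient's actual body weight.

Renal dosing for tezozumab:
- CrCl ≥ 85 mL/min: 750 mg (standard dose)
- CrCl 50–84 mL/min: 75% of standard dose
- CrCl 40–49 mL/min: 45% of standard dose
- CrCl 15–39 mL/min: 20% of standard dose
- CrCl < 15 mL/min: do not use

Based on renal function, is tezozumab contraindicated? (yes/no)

CrCl = (140 − 89) × 106.7 / (72 × 4.1) = 5441.7 / 295.20 ≈ 18.4 mL/min
CrCl ≈ 18 mL/min, which is ≥ 15 mL/min.

no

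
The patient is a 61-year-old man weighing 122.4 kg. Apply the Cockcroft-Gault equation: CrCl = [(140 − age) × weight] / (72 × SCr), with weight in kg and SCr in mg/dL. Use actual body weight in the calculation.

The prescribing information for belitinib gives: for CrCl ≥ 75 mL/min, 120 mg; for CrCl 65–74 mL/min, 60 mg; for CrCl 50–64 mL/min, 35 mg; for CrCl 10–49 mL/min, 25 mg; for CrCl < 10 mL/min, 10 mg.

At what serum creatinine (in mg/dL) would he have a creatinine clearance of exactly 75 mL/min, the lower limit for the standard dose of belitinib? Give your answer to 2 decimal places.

Standard dose requires CrCl ≥ 75 mL/min.
Set (140 − 61) × 122.4 / (72 × SCr) = 75
SCr = (140 − 61) × 122.4 / (72 × 75) = 1.791 mg/dL

1.79 mg/dL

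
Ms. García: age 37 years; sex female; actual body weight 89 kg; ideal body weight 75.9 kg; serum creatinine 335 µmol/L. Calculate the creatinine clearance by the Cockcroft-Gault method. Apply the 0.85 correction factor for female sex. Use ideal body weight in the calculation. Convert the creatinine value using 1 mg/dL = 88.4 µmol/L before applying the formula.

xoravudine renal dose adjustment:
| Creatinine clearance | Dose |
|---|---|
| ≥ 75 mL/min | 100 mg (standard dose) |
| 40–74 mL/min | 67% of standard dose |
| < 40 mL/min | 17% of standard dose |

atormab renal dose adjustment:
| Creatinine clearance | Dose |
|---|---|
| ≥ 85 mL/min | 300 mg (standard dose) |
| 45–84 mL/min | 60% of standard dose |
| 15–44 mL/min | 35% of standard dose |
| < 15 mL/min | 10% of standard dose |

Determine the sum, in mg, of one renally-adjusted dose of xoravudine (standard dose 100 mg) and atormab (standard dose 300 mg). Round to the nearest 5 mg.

120 mg

SCr = 335 / 88.4 = 3.79 mg/dL
CrCl = (140 − 37) × 75.9 / (72 × 3.79) × 0.85 = 7817.7 / 272.88 × 0.85 ≈ 24.4 mL/min
CrCl ≈ 24 mL/min.
xoravudine: < 40 mL/min → 17% of 100 mg = 17 mg.
atormab: 15–44 mL/min → 35% of 300 mg = 105 mg.
Total = 17 + 105 = 122 mg.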